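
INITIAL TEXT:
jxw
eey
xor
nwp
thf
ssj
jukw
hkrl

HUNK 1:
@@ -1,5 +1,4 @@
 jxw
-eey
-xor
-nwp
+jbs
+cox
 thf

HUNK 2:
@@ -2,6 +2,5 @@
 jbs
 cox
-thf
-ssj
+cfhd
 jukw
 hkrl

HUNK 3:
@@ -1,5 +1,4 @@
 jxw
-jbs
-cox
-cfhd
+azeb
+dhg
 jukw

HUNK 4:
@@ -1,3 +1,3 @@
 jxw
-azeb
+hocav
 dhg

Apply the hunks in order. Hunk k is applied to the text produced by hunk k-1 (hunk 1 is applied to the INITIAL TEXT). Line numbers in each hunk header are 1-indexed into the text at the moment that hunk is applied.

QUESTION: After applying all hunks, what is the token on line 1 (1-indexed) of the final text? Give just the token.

Hunk 1: at line 1 remove [eey,xor,nwp] add [jbs,cox] -> 7 lines: jxw jbs cox thf ssj jukw hkrl
Hunk 2: at line 2 remove [thf,ssj] add [cfhd] -> 6 lines: jxw jbs cox cfhd jukw hkrl
Hunk 3: at line 1 remove [jbs,cox,cfhd] add [azeb,dhg] -> 5 lines: jxw azeb dhg jukw hkrl
Hunk 4: at line 1 remove [azeb] add [hocav] -> 5 lines: jxw hocav dhg jukw hkrl
Final line 1: jxw

Answer: jxw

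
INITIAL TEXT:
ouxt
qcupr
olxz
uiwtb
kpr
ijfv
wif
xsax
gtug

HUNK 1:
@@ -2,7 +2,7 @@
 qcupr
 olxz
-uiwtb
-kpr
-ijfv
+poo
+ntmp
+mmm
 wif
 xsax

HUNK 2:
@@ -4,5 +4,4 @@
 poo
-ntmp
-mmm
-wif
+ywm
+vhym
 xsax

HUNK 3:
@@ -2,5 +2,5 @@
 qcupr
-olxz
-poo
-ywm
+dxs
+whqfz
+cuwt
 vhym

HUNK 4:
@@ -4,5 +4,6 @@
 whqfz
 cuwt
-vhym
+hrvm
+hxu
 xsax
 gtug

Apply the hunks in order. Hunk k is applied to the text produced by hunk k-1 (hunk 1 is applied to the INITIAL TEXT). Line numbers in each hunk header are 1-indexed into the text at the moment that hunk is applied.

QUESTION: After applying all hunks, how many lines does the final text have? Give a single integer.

Answer: 9

Derivation:
Hunk 1: at line 2 remove [uiwtb,kpr,ijfv] add [poo,ntmp,mmm] -> 9 lines: ouxt qcupr olxz poo ntmp mmm wif xsax gtug
Hunk 2: at line 4 remove [ntmp,mmm,wif] add [ywm,vhym] -> 8 lines: ouxt qcupr olxz poo ywm vhym xsax gtug
Hunk 3: at line 2 remove [olxz,poo,ywm] add [dxs,whqfz,cuwt] -> 8 lines: ouxt qcupr dxs whqfz cuwt vhym xsax gtug
Hunk 4: at line 4 remove [vhym] add [hrvm,hxu] -> 9 lines: ouxt qcupr dxs whqfz cuwt hrvm hxu xsax gtug
Final line count: 9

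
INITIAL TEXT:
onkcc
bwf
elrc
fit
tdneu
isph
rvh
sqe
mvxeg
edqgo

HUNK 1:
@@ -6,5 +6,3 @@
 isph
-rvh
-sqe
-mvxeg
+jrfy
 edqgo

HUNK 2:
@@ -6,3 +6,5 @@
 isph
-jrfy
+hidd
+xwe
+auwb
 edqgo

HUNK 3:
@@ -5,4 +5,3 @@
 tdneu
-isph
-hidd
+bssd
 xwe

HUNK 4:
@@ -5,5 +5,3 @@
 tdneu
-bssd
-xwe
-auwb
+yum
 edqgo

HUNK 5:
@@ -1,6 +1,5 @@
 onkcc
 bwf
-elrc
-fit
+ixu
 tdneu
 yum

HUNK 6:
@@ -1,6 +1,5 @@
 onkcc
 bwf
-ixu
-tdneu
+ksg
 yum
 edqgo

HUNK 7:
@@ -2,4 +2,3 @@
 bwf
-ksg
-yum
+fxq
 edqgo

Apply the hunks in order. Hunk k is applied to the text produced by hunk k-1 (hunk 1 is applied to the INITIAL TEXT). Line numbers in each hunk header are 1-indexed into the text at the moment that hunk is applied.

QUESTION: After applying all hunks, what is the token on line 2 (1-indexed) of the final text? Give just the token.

Hunk 1: at line 6 remove [rvh,sqe,mvxeg] add [jrfy] -> 8 lines: onkcc bwf elrc fit tdneu isph jrfy edqgo
Hunk 2: at line 6 remove [jrfy] add [hidd,xwe,auwb] -> 10 lines: onkcc bwf elrc fit tdneu isph hidd xwe auwb edqgo
Hunk 3: at line 5 remove [isph,hidd] add [bssd] -> 9 lines: onkcc bwf elrc fit tdneu bssd xwe auwb edqgo
Hunk 4: at line 5 remove [bssd,xwe,auwb] add [yum] -> 7 lines: onkcc bwf elrc fit tdneu yum edqgo
Hunk 5: at line 1 remove [elrc,fit] add [ixu] -> 6 lines: onkcc bwf ixu tdneu yum edqgo
Hunk 6: at line 1 remove [ixu,tdneu] add [ksg] -> 5 lines: onkcc bwf ksg yum edqgo
Hunk 7: at line 2 remove [ksg,yum] add [fxq] -> 4 lines: onkcc bwf fxq edqgo
Final line 2: bwf

Answer: bwf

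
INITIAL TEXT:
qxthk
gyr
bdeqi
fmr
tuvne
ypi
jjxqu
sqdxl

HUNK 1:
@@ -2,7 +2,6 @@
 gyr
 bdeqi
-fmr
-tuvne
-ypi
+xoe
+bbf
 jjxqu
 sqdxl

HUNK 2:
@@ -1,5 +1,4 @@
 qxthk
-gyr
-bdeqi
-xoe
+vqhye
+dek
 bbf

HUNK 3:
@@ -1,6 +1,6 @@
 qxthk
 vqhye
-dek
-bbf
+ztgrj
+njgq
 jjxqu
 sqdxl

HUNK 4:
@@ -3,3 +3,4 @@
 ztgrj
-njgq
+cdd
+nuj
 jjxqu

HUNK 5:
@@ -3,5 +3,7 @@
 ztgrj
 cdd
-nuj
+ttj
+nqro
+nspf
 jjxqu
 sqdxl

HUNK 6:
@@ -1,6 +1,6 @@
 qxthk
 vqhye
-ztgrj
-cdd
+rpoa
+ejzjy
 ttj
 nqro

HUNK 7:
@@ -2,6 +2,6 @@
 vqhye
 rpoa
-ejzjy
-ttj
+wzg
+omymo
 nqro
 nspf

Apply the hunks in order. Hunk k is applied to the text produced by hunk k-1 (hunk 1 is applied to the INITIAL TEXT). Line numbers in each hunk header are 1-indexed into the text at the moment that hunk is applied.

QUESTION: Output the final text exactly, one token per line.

Answer: qxthk
vqhye
rpoa
wzg
omymo
nqro
nspf
jjxqu
sqdxl

Derivation:
Hunk 1: at line 2 remove [fmr,tuvne,ypi] add [xoe,bbf] -> 7 lines: qxthk gyr bdeqi xoe bbf jjxqu sqdxl
Hunk 2: at line 1 remove [gyr,bdeqi,xoe] add [vqhye,dek] -> 6 lines: qxthk vqhye dek bbf jjxqu sqdxl
Hunk 3: at line 1 remove [dek,bbf] add [ztgrj,njgq] -> 6 lines: qxthk vqhye ztgrj njgq jjxqu sqdxl
Hunk 4: at line 3 remove [njgq] add [cdd,nuj] -> 7 lines: qxthk vqhye ztgrj cdd nuj jjxqu sqdxl
Hunk 5: at line 3 remove [nuj] add [ttj,nqro,nspf] -> 9 lines: qxthk vqhye ztgrj cdd ttj nqro nspf jjxqu sqdxl
Hunk 6: at line 1 remove [ztgrj,cdd] add [rpoa,ejzjy] -> 9 lines: qxthk vqhye rpoa ejzjy ttj nqro nspf jjxqu sqdxl
Hunk 7: at line 2 remove [ejzjy,ttj] add [wzg,omymo] -> 9 lines: qxthk vqhye rpoa wzg omymo nqro nspf jjxqu sqdxl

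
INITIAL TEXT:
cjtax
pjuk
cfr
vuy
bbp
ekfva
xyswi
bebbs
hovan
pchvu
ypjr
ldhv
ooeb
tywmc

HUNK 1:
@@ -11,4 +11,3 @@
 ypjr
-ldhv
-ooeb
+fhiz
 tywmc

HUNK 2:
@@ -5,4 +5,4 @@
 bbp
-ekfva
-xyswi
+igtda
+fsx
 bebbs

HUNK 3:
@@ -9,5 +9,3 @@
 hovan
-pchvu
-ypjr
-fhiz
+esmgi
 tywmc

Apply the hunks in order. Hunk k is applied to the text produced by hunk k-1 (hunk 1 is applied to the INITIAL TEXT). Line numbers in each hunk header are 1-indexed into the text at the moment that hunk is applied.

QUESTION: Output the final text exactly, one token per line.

Hunk 1: at line 11 remove [ldhv,ooeb] add [fhiz] -> 13 lines: cjtax pjuk cfr vuy bbp ekfva xyswi bebbs hovan pchvu ypjr fhiz tywmc
Hunk 2: at line 5 remove [ekfva,xyswi] add [igtda,fsx] -> 13 lines: cjtax pjuk cfr vuy bbp igtda fsx bebbs hovan pchvu ypjr fhiz tywmc
Hunk 3: at line 9 remove [pchvu,ypjr,fhiz] add [esmgi] -> 11 lines: cjtax pjuk cfr vuy bbp igtda fsx bebbs hovan esmgi tywmc

Answer: cjtax
pjuk
cfr
vuy
bbp
igtda
fsx
bebbs
hovan
esmgi
tywmc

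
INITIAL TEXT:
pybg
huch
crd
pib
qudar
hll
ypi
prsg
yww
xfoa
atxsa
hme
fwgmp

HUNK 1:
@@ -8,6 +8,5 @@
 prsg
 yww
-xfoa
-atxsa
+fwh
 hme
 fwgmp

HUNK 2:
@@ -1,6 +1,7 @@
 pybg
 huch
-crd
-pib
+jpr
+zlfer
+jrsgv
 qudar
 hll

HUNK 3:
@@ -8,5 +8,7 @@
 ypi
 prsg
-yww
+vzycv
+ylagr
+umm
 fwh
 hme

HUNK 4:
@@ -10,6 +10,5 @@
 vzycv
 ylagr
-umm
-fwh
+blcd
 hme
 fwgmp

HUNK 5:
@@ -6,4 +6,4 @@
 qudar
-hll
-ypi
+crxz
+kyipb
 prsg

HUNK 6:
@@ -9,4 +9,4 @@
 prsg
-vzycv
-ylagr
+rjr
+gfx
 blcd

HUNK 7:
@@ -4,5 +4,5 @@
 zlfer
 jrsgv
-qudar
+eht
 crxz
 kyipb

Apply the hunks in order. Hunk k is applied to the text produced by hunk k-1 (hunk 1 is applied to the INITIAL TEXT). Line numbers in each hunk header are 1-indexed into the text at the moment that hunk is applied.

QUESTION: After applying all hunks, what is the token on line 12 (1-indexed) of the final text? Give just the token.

Hunk 1: at line 8 remove [xfoa,atxsa] add [fwh] -> 12 lines: pybg huch crd pib qudar hll ypi prsg yww fwh hme fwgmp
Hunk 2: at line 1 remove [crd,pib] add [jpr,zlfer,jrsgv] -> 13 lines: pybg huch jpr zlfer jrsgv qudar hll ypi prsg yww fwh hme fwgmp
Hunk 3: at line 8 remove [yww] add [vzycv,ylagr,umm] -> 15 lines: pybg huch jpr zlfer jrsgv qudar hll ypi prsg vzycv ylagr umm fwh hme fwgmp
Hunk 4: at line 10 remove [umm,fwh] add [blcd] -> 14 lines: pybg huch jpr zlfer jrsgv qudar hll ypi prsg vzycv ylagr blcd hme fwgmp
Hunk 5: at line 6 remove [hll,ypi] add [crxz,kyipb] -> 14 lines: pybg huch jpr zlfer jrsgv qudar crxz kyipb prsg vzycv ylagr blcd hme fwgmp
Hunk 6: at line 9 remove [vzycv,ylagr] add [rjr,gfx] -> 14 lines: pybg huch jpr zlfer jrsgv qudar crxz kyipb prsg rjr gfx blcd hme fwgmp
Hunk 7: at line 4 remove [qudar] add [eht] -> 14 lines: pybg huch jpr zlfer jrsgv eht crxz kyipb prsg rjr gfx blcd hme fwgmp
Final line 12: blcd

Answer: blcd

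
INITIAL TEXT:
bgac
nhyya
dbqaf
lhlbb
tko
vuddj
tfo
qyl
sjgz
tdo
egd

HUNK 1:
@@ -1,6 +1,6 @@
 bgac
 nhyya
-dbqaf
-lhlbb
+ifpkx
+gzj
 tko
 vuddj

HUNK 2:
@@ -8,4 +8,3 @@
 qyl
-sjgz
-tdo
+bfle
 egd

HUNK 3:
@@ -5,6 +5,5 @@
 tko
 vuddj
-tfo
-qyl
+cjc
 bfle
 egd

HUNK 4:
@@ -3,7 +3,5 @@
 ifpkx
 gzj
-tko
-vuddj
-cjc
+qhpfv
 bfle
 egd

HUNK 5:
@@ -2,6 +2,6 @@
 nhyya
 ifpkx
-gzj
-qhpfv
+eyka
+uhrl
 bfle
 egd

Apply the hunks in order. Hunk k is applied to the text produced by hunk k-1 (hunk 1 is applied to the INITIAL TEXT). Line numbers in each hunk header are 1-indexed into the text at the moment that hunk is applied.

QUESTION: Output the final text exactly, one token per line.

Answer: bgac
nhyya
ifpkx
eyka
uhrl
bfle
egd

Derivation:
Hunk 1: at line 1 remove [dbqaf,lhlbb] add [ifpkx,gzj] -> 11 lines: bgac nhyya ifpkx gzj tko vuddj tfo qyl sjgz tdo egd
Hunk 2: at line 8 remove [sjgz,tdo] add [bfle] -> 10 lines: bgac nhyya ifpkx gzj tko vuddj tfo qyl bfle egd
Hunk 3: at line 5 remove [tfo,qyl] add [cjc] -> 9 lines: bgac nhyya ifpkx gzj tko vuddj cjc bfle egd
Hunk 4: at line 3 remove [tko,vuddj,cjc] add [qhpfv] -> 7 lines: bgac nhyya ifpkx gzj qhpfv bfle egd
Hunk 5: at line 2 remove [gzj,qhpfv] add [eyka,uhrl] -> 7 lines: bgac nhyya ifpkx eyka uhrl bfle egd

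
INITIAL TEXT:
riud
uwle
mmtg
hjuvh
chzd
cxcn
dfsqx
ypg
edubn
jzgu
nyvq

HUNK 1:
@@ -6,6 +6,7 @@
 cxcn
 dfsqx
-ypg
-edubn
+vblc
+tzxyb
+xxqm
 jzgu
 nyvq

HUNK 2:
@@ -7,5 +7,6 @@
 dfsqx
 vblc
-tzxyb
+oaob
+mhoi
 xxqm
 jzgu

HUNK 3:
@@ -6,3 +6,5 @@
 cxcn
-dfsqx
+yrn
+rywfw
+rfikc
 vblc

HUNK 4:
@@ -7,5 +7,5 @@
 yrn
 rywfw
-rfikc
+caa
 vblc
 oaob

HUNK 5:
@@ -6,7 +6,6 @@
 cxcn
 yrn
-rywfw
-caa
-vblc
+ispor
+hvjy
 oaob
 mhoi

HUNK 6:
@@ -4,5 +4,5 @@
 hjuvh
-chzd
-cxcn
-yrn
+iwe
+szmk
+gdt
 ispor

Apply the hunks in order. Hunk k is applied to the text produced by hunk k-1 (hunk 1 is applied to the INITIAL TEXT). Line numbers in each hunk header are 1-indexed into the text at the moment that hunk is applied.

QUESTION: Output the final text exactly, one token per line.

Answer: riud
uwle
mmtg
hjuvh
iwe
szmk
gdt
ispor
hvjy
oaob
mhoi
xxqm
jzgu
nyvq

Derivation:
Hunk 1: at line 6 remove [ypg,edubn] add [vblc,tzxyb,xxqm] -> 12 lines: riud uwle mmtg hjuvh chzd cxcn dfsqx vblc tzxyb xxqm jzgu nyvq
Hunk 2: at line 7 remove [tzxyb] add [oaob,mhoi] -> 13 lines: riud uwle mmtg hjuvh chzd cxcn dfsqx vblc oaob mhoi xxqm jzgu nyvq
Hunk 3: at line 6 remove [dfsqx] add [yrn,rywfw,rfikc] -> 15 lines: riud uwle mmtg hjuvh chzd cxcn yrn rywfw rfikc vblc oaob mhoi xxqm jzgu nyvq
Hunk 4: at line 7 remove [rfikc] add [caa] -> 15 lines: riud uwle mmtg hjuvh chzd cxcn yrn rywfw caa vblc oaob mhoi xxqm jzgu nyvq
Hunk 5: at line 6 remove [rywfw,caa,vblc] add [ispor,hvjy] -> 14 lines: riud uwle mmtg hjuvh chzd cxcn yrn ispor hvjy oaob mhoi xxqm jzgu nyvq
Hunk 6: at line 4 remove [chzd,cxcn,yrn] add [iwe,szmk,gdt] -> 14 lines: riud uwle mmtg hjuvh iwe szmk gdt ispor hvjy oaob mhoi xxqm jzgu nyvq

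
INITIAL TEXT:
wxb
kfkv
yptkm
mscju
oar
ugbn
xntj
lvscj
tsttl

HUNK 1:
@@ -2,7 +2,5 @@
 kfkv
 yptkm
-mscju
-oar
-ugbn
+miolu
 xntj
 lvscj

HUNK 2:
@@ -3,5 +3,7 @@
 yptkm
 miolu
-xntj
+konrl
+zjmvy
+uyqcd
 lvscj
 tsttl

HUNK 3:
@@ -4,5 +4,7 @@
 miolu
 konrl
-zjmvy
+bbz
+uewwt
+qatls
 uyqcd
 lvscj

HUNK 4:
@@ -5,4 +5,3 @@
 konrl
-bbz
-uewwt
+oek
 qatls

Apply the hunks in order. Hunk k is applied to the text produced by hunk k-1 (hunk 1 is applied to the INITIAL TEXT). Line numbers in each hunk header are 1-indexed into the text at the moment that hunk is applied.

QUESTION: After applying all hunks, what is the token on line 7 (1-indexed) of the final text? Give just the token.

Hunk 1: at line 2 remove [mscju,oar,ugbn] add [miolu] -> 7 lines: wxb kfkv yptkm miolu xntj lvscj tsttl
Hunk 2: at line 3 remove [xntj] add [konrl,zjmvy,uyqcd] -> 9 lines: wxb kfkv yptkm miolu konrl zjmvy uyqcd lvscj tsttl
Hunk 3: at line 4 remove [zjmvy] add [bbz,uewwt,qatls] -> 11 lines: wxb kfkv yptkm miolu konrl bbz uewwt qatls uyqcd lvscj tsttl
Hunk 4: at line 5 remove [bbz,uewwt] add [oek] -> 10 lines: wxb kfkv yptkm miolu konrl oek qatls uyqcd lvscj tsttl
Final line 7: qatls

Answer: qatls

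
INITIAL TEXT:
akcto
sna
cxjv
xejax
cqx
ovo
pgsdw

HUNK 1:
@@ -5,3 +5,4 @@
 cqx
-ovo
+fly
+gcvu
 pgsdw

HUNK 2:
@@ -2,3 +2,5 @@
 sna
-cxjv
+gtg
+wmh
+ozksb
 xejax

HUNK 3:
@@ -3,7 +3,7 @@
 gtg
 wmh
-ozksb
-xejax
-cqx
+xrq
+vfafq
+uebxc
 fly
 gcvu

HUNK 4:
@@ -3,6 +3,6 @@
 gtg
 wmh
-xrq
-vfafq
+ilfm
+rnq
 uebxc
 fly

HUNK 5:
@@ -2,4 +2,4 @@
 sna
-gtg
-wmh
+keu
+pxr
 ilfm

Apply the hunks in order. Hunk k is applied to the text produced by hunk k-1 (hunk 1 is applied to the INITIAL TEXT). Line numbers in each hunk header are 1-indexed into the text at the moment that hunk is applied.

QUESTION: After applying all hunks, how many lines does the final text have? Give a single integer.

Hunk 1: at line 5 remove [ovo] add [fly,gcvu] -> 8 lines: akcto sna cxjv xejax cqx fly gcvu pgsdw
Hunk 2: at line 2 remove [cxjv] add [gtg,wmh,ozksb] -> 10 lines: akcto sna gtg wmh ozksb xejax cqx fly gcvu pgsdw
Hunk 3: at line 3 remove [ozksb,xejax,cqx] add [xrq,vfafq,uebxc] -> 10 lines: akcto sna gtg wmh xrq vfafq uebxc fly gcvu pgsdw
Hunk 4: at line 3 remove [xrq,vfafq] add [ilfm,rnq] -> 10 lines: akcto sna gtg wmh ilfm rnq uebxc fly gcvu pgsdw
Hunk 5: at line 2 remove [gtg,wmh] add [keu,pxr] -> 10 lines: akcto sna keu pxr ilfm rnq uebxc fly gcvu pgsdw
Final line count: 10

Answer: 10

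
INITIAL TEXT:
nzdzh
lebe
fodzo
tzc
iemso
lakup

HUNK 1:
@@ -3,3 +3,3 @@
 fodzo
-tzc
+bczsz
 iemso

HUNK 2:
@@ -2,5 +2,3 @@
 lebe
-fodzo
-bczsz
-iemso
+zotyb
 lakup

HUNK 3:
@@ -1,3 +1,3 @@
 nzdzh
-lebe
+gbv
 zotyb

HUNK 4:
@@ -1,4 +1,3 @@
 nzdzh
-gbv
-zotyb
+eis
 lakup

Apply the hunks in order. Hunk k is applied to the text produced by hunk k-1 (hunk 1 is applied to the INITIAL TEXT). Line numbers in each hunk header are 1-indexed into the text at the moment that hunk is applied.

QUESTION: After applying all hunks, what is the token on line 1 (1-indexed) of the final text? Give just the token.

Answer: nzdzh

Derivation:
Hunk 1: at line 3 remove [tzc] add [bczsz] -> 6 lines: nzdzh lebe fodzo bczsz iemso lakup
Hunk 2: at line 2 remove [fodzo,bczsz,iemso] add [zotyb] -> 4 lines: nzdzh lebe zotyb lakup
Hunk 3: at line 1 remove [lebe] add [gbv] -> 4 lines: nzdzh gbv zotyb lakup
Hunk 4: at line 1 remove [gbv,zotyb] add [eis] -> 3 lines: nzdzh eis lakup
Final line 1: nzdzh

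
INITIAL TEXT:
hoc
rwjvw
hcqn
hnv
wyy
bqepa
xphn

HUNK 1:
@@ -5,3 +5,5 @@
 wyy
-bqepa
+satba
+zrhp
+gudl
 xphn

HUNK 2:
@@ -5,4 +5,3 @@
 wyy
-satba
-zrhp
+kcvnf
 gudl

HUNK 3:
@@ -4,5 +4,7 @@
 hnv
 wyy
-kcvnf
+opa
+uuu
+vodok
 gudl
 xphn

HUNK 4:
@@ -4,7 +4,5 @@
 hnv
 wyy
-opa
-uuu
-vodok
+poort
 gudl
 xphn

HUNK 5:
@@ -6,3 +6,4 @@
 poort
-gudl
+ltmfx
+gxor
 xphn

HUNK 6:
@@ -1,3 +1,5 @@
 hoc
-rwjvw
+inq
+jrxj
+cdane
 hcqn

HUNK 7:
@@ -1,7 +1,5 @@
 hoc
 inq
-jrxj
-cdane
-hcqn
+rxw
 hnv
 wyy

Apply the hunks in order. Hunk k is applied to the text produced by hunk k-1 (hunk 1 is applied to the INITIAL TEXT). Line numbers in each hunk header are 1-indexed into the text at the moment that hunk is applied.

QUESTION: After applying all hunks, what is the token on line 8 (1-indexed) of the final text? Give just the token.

Answer: gxor

Derivation:
Hunk 1: at line 5 remove [bqepa] add [satba,zrhp,gudl] -> 9 lines: hoc rwjvw hcqn hnv wyy satba zrhp gudl xphn
Hunk 2: at line 5 remove [satba,zrhp] add [kcvnf] -> 8 lines: hoc rwjvw hcqn hnv wyy kcvnf gudl xphn
Hunk 3: at line 4 remove [kcvnf] add [opa,uuu,vodok] -> 10 lines: hoc rwjvw hcqn hnv wyy opa uuu vodok gudl xphn
Hunk 4: at line 4 remove [opa,uuu,vodok] add [poort] -> 8 lines: hoc rwjvw hcqn hnv wyy poort gudl xphn
Hunk 5: at line 6 remove [gudl] add [ltmfx,gxor] -> 9 lines: hoc rwjvw hcqn hnv wyy poort ltmfx gxor xphn
Hunk 6: at line 1 remove [rwjvw] add [inq,jrxj,cdane] -> 11 lines: hoc inq jrxj cdane hcqn hnv wyy poort ltmfx gxor xphn
Hunk 7: at line 1 remove [jrxj,cdane,hcqn] add [rxw] -> 9 lines: hoc inq rxw hnv wyy poort ltmfx gxor xphn
Final line 8: gxor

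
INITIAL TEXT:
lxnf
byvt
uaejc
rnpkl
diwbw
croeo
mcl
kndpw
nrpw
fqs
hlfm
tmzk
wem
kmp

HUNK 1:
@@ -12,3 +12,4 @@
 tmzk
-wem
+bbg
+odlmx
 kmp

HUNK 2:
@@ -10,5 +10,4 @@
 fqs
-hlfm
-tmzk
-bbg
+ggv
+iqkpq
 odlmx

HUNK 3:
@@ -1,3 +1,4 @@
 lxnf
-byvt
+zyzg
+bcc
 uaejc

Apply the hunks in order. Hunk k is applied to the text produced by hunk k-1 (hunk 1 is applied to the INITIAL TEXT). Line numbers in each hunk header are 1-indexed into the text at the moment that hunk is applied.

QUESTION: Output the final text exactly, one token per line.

Hunk 1: at line 12 remove [wem] add [bbg,odlmx] -> 15 lines: lxnf byvt uaejc rnpkl diwbw croeo mcl kndpw nrpw fqs hlfm tmzk bbg odlmx kmp
Hunk 2: at line 10 remove [hlfm,tmzk,bbg] add [ggv,iqkpq] -> 14 lines: lxnf byvt uaejc rnpkl diwbw croeo mcl kndpw nrpw fqs ggv iqkpq odlmx kmp
Hunk 3: at line 1 remove [byvt] add [zyzg,bcc] -> 15 lines: lxnf zyzg bcc uaejc rnpkl diwbw croeo mcl kndpw nrpw fqs ggv iqkpq odlmx kmp

Answer: lxnf
zyzg
bcc
uaejc
rnpkl
diwbw
croeo
mcl
kndpw
nrpw
fqs
ggv
iqkpq
odlmx
kmp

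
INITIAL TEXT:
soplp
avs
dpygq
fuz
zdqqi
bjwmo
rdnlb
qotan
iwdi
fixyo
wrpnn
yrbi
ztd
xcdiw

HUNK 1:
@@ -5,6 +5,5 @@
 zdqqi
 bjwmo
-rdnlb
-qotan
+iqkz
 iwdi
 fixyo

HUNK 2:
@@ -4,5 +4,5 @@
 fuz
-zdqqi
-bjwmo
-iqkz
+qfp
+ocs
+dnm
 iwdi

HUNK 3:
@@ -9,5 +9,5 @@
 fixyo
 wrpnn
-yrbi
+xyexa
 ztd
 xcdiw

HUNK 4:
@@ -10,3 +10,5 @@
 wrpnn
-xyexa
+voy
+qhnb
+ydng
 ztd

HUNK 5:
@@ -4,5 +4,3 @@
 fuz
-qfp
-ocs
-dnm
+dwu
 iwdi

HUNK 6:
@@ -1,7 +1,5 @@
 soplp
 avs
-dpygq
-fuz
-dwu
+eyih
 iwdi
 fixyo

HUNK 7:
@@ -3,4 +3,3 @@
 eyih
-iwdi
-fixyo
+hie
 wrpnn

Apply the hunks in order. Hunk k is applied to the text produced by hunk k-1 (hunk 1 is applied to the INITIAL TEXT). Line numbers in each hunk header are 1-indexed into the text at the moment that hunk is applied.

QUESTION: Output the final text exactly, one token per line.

Answer: soplp
avs
eyih
hie
wrpnn
voy
qhnb
ydng
ztd
xcdiw

Derivation:
Hunk 1: at line 5 remove [rdnlb,qotan] add [iqkz] -> 13 lines: soplp avs dpygq fuz zdqqi bjwmo iqkz iwdi fixyo wrpnn yrbi ztd xcdiw
Hunk 2: at line 4 remove [zdqqi,bjwmo,iqkz] add [qfp,ocs,dnm] -> 13 lines: soplp avs dpygq fuz qfp ocs dnm iwdi fixyo wrpnn yrbi ztd xcdiw
Hunk 3: at line 9 remove [yrbi] add [xyexa] -> 13 lines: soplp avs dpygq fuz qfp ocs dnm iwdi fixyo wrpnn xyexa ztd xcdiw
Hunk 4: at line 10 remove [xyexa] add [voy,qhnb,ydng] -> 15 lines: soplp avs dpygq fuz qfp ocs dnm iwdi fixyo wrpnn voy qhnb ydng ztd xcdiw
Hunk 5: at line 4 remove [qfp,ocs,dnm] add [dwu] -> 13 lines: soplp avs dpygq fuz dwu iwdi fixyo wrpnn voy qhnb ydng ztd xcdiw
Hunk 6: at line 1 remove [dpygq,fuz,dwu] add [eyih] -> 11 lines: soplp avs eyih iwdi fixyo wrpnn voy qhnb ydng ztd xcdiw
Hunk 7: at line 3 remove [iwdi,fixyo] add [hie] -> 10 lines: soplp avs eyih hie wrpnn voy qhnb ydng ztd xcdiw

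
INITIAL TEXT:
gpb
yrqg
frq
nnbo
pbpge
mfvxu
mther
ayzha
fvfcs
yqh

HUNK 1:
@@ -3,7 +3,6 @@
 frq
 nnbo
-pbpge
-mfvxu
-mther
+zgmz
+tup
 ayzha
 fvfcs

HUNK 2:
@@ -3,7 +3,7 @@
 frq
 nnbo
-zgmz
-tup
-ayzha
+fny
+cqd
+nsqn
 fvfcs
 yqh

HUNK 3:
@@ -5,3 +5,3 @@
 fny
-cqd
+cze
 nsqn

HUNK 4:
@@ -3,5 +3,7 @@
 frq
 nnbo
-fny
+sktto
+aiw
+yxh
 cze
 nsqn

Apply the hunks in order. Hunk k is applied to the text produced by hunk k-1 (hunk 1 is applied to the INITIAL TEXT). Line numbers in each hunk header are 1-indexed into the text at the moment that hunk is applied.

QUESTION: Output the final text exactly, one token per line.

Answer: gpb
yrqg
frq
nnbo
sktto
aiw
yxh
cze
nsqn
fvfcs
yqh

Derivation:
Hunk 1: at line 3 remove [pbpge,mfvxu,mther] add [zgmz,tup] -> 9 lines: gpb yrqg frq nnbo zgmz tup ayzha fvfcs yqh
Hunk 2: at line 3 remove [zgmz,tup,ayzha] add [fny,cqd,nsqn] -> 9 lines: gpb yrqg frq nnbo fny cqd nsqn fvfcs yqh
Hunk 3: at line 5 remove [cqd] add [cze] -> 9 lines: gpb yrqg frq nnbo fny cze nsqn fvfcs yqh
Hunk 4: at line 3 remove [fny] add [sktto,aiw,yxh] -> 11 lines: gpb yrqg frq nnbo sktto aiw yxh cze nsqn fvfcs yqh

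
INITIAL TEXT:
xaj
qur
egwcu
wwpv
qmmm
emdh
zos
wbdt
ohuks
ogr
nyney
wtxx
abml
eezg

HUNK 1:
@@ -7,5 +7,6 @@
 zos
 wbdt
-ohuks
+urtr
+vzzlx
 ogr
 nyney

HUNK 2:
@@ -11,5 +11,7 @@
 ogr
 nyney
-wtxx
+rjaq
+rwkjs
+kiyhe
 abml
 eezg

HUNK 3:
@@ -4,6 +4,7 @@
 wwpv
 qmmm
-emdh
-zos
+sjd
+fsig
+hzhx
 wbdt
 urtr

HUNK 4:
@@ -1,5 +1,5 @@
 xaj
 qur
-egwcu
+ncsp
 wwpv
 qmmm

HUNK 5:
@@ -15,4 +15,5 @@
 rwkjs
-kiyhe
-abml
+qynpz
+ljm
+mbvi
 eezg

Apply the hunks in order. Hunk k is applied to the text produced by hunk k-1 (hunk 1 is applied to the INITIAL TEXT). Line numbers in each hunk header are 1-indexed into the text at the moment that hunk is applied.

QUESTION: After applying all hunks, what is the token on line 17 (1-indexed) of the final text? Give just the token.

Answer: ljm

Derivation:
Hunk 1: at line 7 remove [ohuks] add [urtr,vzzlx] -> 15 lines: xaj qur egwcu wwpv qmmm emdh zos wbdt urtr vzzlx ogr nyney wtxx abml eezg
Hunk 2: at line 11 remove [wtxx] add [rjaq,rwkjs,kiyhe] -> 17 lines: xaj qur egwcu wwpv qmmm emdh zos wbdt urtr vzzlx ogr nyney rjaq rwkjs kiyhe abml eezg
Hunk 3: at line 4 remove [emdh,zos] add [sjd,fsig,hzhx] -> 18 lines: xaj qur egwcu wwpv qmmm sjd fsig hzhx wbdt urtr vzzlx ogr nyney rjaq rwkjs kiyhe abml eezg
Hunk 4: at line 1 remove [egwcu] add [ncsp] -> 18 lines: xaj qur ncsp wwpv qmmm sjd fsig hzhx wbdt urtr vzzlx ogr nyney rjaq rwkjs kiyhe abml eezg
Hunk 5: at line 15 remove [kiyhe,abml] add [qynpz,ljm,mbvi] -> 19 lines: xaj qur ncsp wwpv qmmm sjd fsig hzhx wbdt urtr vzzlx ogr nyney rjaq rwkjs qynpz ljm mbvi eezg
Final line 17: ljm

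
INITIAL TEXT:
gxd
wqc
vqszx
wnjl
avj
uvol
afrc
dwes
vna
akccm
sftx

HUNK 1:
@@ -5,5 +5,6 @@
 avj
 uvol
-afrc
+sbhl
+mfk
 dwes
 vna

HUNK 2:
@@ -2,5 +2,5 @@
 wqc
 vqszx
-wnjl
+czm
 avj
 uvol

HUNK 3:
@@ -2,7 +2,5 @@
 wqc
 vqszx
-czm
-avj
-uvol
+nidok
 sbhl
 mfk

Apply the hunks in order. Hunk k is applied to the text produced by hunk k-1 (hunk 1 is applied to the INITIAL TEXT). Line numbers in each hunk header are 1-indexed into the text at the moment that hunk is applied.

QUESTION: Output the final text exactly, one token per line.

Hunk 1: at line 5 remove [afrc] add [sbhl,mfk] -> 12 lines: gxd wqc vqszx wnjl avj uvol sbhl mfk dwes vna akccm sftx
Hunk 2: at line 2 remove [wnjl] add [czm] -> 12 lines: gxd wqc vqszx czm avj uvol sbhl mfk dwes vna akccm sftx
Hunk 3: at line 2 remove [czm,avj,uvol] add [nidok] -> 10 lines: gxd wqc vqszx nidok sbhl mfk dwes vna akccm sftx

Answer: gxd
wqc
vqszx
nidok
sbhl
mfk
dwes
vna
akccm
sftx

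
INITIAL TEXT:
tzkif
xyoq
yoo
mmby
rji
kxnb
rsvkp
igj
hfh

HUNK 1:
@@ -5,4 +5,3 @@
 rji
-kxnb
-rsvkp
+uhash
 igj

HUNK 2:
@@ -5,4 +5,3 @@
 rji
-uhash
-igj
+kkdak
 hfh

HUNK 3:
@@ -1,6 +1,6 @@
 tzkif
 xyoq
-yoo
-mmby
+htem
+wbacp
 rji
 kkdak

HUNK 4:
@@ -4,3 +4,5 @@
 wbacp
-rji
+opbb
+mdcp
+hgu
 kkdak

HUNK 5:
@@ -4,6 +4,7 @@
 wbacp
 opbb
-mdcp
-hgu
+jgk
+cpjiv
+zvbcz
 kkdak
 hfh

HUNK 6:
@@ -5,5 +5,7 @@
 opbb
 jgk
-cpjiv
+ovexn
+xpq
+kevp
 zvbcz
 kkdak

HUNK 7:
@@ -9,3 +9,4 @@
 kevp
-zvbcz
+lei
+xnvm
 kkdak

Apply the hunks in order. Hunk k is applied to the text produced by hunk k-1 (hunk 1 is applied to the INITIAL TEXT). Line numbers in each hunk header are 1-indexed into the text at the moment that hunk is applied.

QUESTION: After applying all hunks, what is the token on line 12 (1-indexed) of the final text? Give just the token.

Answer: kkdak

Derivation:
Hunk 1: at line 5 remove [kxnb,rsvkp] add [uhash] -> 8 lines: tzkif xyoq yoo mmby rji uhash igj hfh
Hunk 2: at line 5 remove [uhash,igj] add [kkdak] -> 7 lines: tzkif xyoq yoo mmby rji kkdak hfh
Hunk 3: at line 1 remove [yoo,mmby] add [htem,wbacp] -> 7 lines: tzkif xyoq htem wbacp rji kkdak hfh
Hunk 4: at line 4 remove [rji] add [opbb,mdcp,hgu] -> 9 lines: tzkif xyoq htem wbacp opbb mdcp hgu kkdak hfh
Hunk 5: at line 4 remove [mdcp,hgu] add [jgk,cpjiv,zvbcz] -> 10 lines: tzkif xyoq htem wbacp opbb jgk cpjiv zvbcz kkdak hfh
Hunk 6: at line 5 remove [cpjiv] add [ovexn,xpq,kevp] -> 12 lines: tzkif xyoq htem wbacp opbb jgk ovexn xpq kevp zvbcz kkdak hfh
Hunk 7: at line 9 remove [zvbcz] add [lei,xnvm] -> 13 lines: tzkif xyoq htem wbacp opbb jgk ovexn xpq kevp lei xnvm kkdak hfh
Final line 12: kkdak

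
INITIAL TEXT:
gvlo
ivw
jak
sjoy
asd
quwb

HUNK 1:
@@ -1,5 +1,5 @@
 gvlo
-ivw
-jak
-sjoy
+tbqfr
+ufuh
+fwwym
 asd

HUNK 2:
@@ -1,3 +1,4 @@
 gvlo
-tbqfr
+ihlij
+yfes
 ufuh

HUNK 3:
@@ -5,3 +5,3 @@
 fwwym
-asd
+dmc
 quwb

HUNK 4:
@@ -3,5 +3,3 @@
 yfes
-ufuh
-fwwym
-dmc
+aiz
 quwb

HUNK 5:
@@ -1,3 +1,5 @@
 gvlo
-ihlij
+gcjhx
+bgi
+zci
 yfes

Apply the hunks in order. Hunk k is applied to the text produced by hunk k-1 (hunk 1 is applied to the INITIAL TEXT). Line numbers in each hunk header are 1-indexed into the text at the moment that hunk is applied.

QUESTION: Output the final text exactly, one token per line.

Hunk 1: at line 1 remove [ivw,jak,sjoy] add [tbqfr,ufuh,fwwym] -> 6 lines: gvlo tbqfr ufuh fwwym asd quwb
Hunk 2: at line 1 remove [tbqfr] add [ihlij,yfes] -> 7 lines: gvlo ihlij yfes ufuh fwwym asd quwb
Hunk 3: at line 5 remove [asd] add [dmc] -> 7 lines: gvlo ihlij yfes ufuh fwwym dmc quwb
Hunk 4: at line 3 remove [ufuh,fwwym,dmc] add [aiz] -> 5 lines: gvlo ihlij yfes aiz quwb
Hunk 5: at line 1 remove [ihlij] add [gcjhx,bgi,zci] -> 7 lines: gvlo gcjhx bgi zci yfes aiz quwb

Answer: gvlo
gcjhx
bgi
zci
yfes
aiz
quwb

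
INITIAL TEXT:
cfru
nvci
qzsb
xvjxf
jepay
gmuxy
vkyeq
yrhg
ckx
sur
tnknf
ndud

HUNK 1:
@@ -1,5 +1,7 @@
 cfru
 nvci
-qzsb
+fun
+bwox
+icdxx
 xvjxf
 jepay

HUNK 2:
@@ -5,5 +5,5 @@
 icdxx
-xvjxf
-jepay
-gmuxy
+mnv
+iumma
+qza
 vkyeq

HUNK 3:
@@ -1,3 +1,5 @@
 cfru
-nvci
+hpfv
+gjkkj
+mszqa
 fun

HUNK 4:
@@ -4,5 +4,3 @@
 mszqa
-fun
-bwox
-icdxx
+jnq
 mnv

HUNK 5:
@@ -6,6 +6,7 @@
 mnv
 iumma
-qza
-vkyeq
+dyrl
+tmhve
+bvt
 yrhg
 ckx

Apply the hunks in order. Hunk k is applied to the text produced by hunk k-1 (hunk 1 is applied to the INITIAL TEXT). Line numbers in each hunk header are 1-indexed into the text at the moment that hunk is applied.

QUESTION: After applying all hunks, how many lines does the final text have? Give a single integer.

Answer: 15

Derivation:
Hunk 1: at line 1 remove [qzsb] add [fun,bwox,icdxx] -> 14 lines: cfru nvci fun bwox icdxx xvjxf jepay gmuxy vkyeq yrhg ckx sur tnknf ndud
Hunk 2: at line 5 remove [xvjxf,jepay,gmuxy] add [mnv,iumma,qza] -> 14 lines: cfru nvci fun bwox icdxx mnv iumma qza vkyeq yrhg ckx sur tnknf ndud
Hunk 3: at line 1 remove [nvci] add [hpfv,gjkkj,mszqa] -> 16 lines: cfru hpfv gjkkj mszqa fun bwox icdxx mnv iumma qza vkyeq yrhg ckx sur tnknf ndud
Hunk 4: at line 4 remove [fun,bwox,icdxx] add [jnq] -> 14 lines: cfru hpfv gjkkj mszqa jnq mnv iumma qza vkyeq yrhg ckx sur tnknf ndud
Hunk 5: at line 6 remove [qza,vkyeq] add [dyrl,tmhve,bvt] -> 15 lines: cfru hpfv gjkkj mszqa jnq mnv iumma dyrl tmhve bvt yrhg ckx sur tnknf ndud
Final line count: 15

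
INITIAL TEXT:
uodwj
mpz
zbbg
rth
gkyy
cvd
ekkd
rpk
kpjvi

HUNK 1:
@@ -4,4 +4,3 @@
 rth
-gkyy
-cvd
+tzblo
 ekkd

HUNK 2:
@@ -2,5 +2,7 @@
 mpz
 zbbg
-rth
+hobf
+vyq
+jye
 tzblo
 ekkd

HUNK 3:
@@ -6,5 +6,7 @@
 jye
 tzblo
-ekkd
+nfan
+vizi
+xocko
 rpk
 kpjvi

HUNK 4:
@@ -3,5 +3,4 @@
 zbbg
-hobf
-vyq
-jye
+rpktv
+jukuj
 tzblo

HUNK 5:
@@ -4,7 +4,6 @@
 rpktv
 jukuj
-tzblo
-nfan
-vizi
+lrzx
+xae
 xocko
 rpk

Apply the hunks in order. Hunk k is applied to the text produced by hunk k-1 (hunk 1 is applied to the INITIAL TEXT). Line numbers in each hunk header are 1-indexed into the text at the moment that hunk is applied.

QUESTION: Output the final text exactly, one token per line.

Hunk 1: at line 4 remove [gkyy,cvd] add [tzblo] -> 8 lines: uodwj mpz zbbg rth tzblo ekkd rpk kpjvi
Hunk 2: at line 2 remove [rth] add [hobf,vyq,jye] -> 10 lines: uodwj mpz zbbg hobf vyq jye tzblo ekkd rpk kpjvi
Hunk 3: at line 6 remove [ekkd] add [nfan,vizi,xocko] -> 12 lines: uodwj mpz zbbg hobf vyq jye tzblo nfan vizi xocko rpk kpjvi
Hunk 4: at line 3 remove [hobf,vyq,jye] add [rpktv,jukuj] -> 11 lines: uodwj mpz zbbg rpktv jukuj tzblo nfan vizi xocko rpk kpjvi
Hunk 5: at line 4 remove [tzblo,nfan,vizi] add [lrzx,xae] -> 10 lines: uodwj mpz zbbg rpktv jukuj lrzx xae xocko rpk kpjvi

Answer: uodwj
mpz
zbbg
rpktv
jukuj
lrzx
xae
xocko
rpk
kpjvi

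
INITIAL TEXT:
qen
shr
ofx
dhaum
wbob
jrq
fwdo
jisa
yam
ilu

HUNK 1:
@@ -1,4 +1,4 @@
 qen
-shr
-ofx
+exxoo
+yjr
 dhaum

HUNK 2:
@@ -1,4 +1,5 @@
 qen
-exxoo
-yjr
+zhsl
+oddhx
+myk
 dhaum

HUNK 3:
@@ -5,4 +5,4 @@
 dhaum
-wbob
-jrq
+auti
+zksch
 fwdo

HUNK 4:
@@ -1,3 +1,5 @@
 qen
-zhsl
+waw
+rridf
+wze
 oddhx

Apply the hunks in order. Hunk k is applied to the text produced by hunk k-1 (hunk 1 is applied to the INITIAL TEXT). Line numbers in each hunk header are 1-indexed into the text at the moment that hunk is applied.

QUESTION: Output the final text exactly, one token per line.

Hunk 1: at line 1 remove [shr,ofx] add [exxoo,yjr] -> 10 lines: qen exxoo yjr dhaum wbob jrq fwdo jisa yam ilu
Hunk 2: at line 1 remove [exxoo,yjr] add [zhsl,oddhx,myk] -> 11 lines: qen zhsl oddhx myk dhaum wbob jrq fwdo jisa yam ilu
Hunk 3: at line 5 remove [wbob,jrq] add [auti,zksch] -> 11 lines: qen zhsl oddhx myk dhaum auti zksch fwdo jisa yam ilu
Hunk 4: at line 1 remove [zhsl] add [waw,rridf,wze] -> 13 lines: qen waw rridf wze oddhx myk dhaum auti zksch fwdo jisa yam ilu

Answer: qen
waw
rridf
wze
oddhx
myk
dhaum
auti
zksch
fwdo
jisa
yam
ilu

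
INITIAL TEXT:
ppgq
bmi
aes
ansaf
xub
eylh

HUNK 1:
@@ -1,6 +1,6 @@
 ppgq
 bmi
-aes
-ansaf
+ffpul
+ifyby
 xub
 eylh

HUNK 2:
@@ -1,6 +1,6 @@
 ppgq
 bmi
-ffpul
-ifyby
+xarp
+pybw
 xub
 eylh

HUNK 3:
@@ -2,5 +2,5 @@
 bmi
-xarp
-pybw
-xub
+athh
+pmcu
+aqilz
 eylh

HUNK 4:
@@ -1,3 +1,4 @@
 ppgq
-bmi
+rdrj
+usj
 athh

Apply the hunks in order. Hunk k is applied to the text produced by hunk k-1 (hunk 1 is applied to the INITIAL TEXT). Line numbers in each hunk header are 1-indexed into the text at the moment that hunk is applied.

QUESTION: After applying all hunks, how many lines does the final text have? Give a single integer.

Answer: 7

Derivation:
Hunk 1: at line 1 remove [aes,ansaf] add [ffpul,ifyby] -> 6 lines: ppgq bmi ffpul ifyby xub eylh
Hunk 2: at line 1 remove [ffpul,ifyby] add [xarp,pybw] -> 6 lines: ppgq bmi xarp pybw xub eylh
Hunk 3: at line 2 remove [xarp,pybw,xub] add [athh,pmcu,aqilz] -> 6 lines: ppgq bmi athh pmcu aqilz eylh
Hunk 4: at line 1 remove [bmi] add [rdrj,usj] -> 7 lines: ppgq rdrj usj athh pmcu aqilz eylh
Final line count: 7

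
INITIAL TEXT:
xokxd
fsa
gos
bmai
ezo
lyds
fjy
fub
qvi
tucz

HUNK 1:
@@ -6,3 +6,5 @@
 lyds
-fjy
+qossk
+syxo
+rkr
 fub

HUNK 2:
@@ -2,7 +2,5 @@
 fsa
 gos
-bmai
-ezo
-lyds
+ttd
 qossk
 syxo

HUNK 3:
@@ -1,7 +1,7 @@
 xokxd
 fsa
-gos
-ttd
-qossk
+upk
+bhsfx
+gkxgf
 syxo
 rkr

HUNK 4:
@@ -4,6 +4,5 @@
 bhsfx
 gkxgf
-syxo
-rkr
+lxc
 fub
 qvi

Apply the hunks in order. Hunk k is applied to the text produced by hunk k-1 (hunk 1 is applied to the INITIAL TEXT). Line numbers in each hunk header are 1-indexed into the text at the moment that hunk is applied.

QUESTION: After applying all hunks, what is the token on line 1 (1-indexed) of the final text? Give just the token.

Answer: xokxd

Derivation:
Hunk 1: at line 6 remove [fjy] add [qossk,syxo,rkr] -> 12 lines: xokxd fsa gos bmai ezo lyds qossk syxo rkr fub qvi tucz
Hunk 2: at line 2 remove [bmai,ezo,lyds] add [ttd] -> 10 lines: xokxd fsa gos ttd qossk syxo rkr fub qvi tucz
Hunk 3: at line 1 remove [gos,ttd,qossk] add [upk,bhsfx,gkxgf] -> 10 lines: xokxd fsa upk bhsfx gkxgf syxo rkr fub qvi tucz
Hunk 4: at line 4 remove [syxo,rkr] add [lxc] -> 9 lines: xokxd fsa upk bhsfx gkxgf lxc fub qvi tucz
Final line 1: xokxd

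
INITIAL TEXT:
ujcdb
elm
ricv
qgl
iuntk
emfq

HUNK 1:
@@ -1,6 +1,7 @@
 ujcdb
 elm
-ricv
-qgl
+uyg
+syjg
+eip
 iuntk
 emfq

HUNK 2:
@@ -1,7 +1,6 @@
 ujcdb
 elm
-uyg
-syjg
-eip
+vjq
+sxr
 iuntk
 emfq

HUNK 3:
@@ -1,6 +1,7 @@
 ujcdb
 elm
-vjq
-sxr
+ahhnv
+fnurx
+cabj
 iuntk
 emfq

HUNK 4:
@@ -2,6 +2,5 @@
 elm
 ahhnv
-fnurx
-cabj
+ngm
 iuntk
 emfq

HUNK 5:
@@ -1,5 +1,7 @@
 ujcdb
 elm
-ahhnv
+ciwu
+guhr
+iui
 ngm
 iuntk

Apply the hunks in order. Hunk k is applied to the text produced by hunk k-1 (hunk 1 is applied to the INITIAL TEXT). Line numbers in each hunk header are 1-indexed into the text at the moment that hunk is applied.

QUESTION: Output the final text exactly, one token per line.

Hunk 1: at line 1 remove [ricv,qgl] add [uyg,syjg,eip] -> 7 lines: ujcdb elm uyg syjg eip iuntk emfq
Hunk 2: at line 1 remove [uyg,syjg,eip] add [vjq,sxr] -> 6 lines: ujcdb elm vjq sxr iuntk emfq
Hunk 3: at line 1 remove [vjq,sxr] add [ahhnv,fnurx,cabj] -> 7 lines: ujcdb elm ahhnv fnurx cabj iuntk emfq
Hunk 4: at line 2 remove [fnurx,cabj] add [ngm] -> 6 lines: ujcdb elm ahhnv ngm iuntk emfq
Hunk 5: at line 1 remove [ahhnv] add [ciwu,guhr,iui] -> 8 lines: ujcdb elm ciwu guhr iui ngm iuntk emfq

Answer: ujcdb
elm
ciwu
guhr
iui
ngm
iuntk
emfq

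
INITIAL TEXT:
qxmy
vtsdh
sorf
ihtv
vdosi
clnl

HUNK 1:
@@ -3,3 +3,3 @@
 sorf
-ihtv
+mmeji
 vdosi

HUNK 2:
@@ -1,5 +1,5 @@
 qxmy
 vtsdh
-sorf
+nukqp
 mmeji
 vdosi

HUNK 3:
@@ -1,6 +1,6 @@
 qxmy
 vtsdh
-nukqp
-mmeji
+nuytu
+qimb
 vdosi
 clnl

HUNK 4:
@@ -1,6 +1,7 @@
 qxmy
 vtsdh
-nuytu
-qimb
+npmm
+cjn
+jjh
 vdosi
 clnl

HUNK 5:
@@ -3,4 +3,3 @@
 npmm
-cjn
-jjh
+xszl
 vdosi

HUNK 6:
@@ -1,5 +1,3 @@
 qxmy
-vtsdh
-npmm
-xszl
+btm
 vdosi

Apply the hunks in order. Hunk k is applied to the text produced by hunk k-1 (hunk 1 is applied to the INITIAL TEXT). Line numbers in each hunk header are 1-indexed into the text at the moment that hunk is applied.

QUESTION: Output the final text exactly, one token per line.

Hunk 1: at line 3 remove [ihtv] add [mmeji] -> 6 lines: qxmy vtsdh sorf mmeji vdosi clnl
Hunk 2: at line 1 remove [sorf] add [nukqp] -> 6 lines: qxmy vtsdh nukqp mmeji vdosi clnl
Hunk 3: at line 1 remove [nukqp,mmeji] add [nuytu,qimb] -> 6 lines: qxmy vtsdh nuytu qimb vdosi clnl
Hunk 4: at line 1 remove [nuytu,qimb] add [npmm,cjn,jjh] -> 7 lines: qxmy vtsdh npmm cjn jjh vdosi clnl
Hunk 5: at line 3 remove [cjn,jjh] add [xszl] -> 6 lines: qxmy vtsdh npmm xszl vdosi clnl
Hunk 6: at line 1 remove [vtsdh,npmm,xszl] add [btm] -> 4 lines: qxmy btm vdosi clnl

Answer: qxmy
btm
vdosi
clnl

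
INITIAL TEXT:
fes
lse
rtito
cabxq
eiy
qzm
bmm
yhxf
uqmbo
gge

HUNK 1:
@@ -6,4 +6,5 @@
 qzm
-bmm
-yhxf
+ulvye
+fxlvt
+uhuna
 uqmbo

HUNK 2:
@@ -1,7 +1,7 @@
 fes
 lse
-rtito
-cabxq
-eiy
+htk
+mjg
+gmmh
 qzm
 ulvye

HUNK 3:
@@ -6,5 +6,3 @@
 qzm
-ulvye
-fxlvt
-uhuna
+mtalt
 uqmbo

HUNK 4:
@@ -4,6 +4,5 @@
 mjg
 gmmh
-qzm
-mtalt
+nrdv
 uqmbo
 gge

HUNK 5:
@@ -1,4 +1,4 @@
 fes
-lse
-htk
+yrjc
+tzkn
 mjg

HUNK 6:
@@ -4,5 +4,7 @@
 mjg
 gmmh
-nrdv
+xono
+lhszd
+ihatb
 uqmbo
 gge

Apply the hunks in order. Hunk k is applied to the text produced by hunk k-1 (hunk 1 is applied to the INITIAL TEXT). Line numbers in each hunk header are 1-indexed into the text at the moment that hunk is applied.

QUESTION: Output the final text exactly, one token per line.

Hunk 1: at line 6 remove [bmm,yhxf] add [ulvye,fxlvt,uhuna] -> 11 lines: fes lse rtito cabxq eiy qzm ulvye fxlvt uhuna uqmbo gge
Hunk 2: at line 1 remove [rtito,cabxq,eiy] add [htk,mjg,gmmh] -> 11 lines: fes lse htk mjg gmmh qzm ulvye fxlvt uhuna uqmbo gge
Hunk 3: at line 6 remove [ulvye,fxlvt,uhuna] add [mtalt] -> 9 lines: fes lse htk mjg gmmh qzm mtalt uqmbo gge
Hunk 4: at line 4 remove [qzm,mtalt] add [nrdv] -> 8 lines: fes lse htk mjg gmmh nrdv uqmbo gge
Hunk 5: at line 1 remove [lse,htk] add [yrjc,tzkn] -> 8 lines: fes yrjc tzkn mjg gmmh nrdv uqmbo gge
Hunk 6: at line 4 remove [nrdv] add [xono,lhszd,ihatb] -> 10 lines: fes yrjc tzkn mjg gmmh xono lhszd ihatb uqmbo gge

Answer: fes
yrjc
tzkn
mjg
gmmh
xono
lhszd
ihatb
uqmbo
gge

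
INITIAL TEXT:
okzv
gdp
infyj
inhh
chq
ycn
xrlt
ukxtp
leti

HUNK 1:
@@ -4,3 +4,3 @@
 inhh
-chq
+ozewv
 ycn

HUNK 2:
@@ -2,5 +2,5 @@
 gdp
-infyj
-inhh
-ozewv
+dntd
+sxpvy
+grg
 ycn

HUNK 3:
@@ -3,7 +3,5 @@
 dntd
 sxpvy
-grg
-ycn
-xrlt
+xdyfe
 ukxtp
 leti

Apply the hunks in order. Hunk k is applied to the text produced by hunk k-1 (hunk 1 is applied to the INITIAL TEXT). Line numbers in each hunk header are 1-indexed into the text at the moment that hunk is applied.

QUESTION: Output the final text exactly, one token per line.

Hunk 1: at line 4 remove [chq] add [ozewv] -> 9 lines: okzv gdp infyj inhh ozewv ycn xrlt ukxtp leti
Hunk 2: at line 2 remove [infyj,inhh,ozewv] add [dntd,sxpvy,grg] -> 9 lines: okzv gdp dntd sxpvy grg ycn xrlt ukxtp leti
Hunk 3: at line 3 remove [grg,ycn,xrlt] add [xdyfe] -> 7 lines: okzv gdp dntd sxpvy xdyfe ukxtp leti

Answer: okzv
gdp
dntd
sxpvy
xdyfe
ukxtp
leti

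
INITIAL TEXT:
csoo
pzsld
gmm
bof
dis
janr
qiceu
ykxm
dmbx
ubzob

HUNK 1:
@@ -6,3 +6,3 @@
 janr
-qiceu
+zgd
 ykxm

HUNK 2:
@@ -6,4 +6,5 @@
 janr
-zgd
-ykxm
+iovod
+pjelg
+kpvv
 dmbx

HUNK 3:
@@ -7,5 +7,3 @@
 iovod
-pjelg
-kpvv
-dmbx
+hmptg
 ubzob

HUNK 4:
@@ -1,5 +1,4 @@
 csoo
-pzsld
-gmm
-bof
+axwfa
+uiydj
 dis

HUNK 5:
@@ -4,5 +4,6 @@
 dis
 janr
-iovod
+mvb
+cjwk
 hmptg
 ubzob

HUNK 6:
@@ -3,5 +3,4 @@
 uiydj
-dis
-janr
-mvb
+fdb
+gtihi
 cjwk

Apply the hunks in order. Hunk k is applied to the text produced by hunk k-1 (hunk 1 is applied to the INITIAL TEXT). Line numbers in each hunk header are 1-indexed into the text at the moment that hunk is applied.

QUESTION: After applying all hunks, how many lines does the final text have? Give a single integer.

Hunk 1: at line 6 remove [qiceu] add [zgd] -> 10 lines: csoo pzsld gmm bof dis janr zgd ykxm dmbx ubzob
Hunk 2: at line 6 remove [zgd,ykxm] add [iovod,pjelg,kpvv] -> 11 lines: csoo pzsld gmm bof dis janr iovod pjelg kpvv dmbx ubzob
Hunk 3: at line 7 remove [pjelg,kpvv,dmbx] add [hmptg] -> 9 lines: csoo pzsld gmm bof dis janr iovod hmptg ubzob
Hunk 4: at line 1 remove [pzsld,gmm,bof] add [axwfa,uiydj] -> 8 lines: csoo axwfa uiydj dis janr iovod hmptg ubzob
Hunk 5: at line 4 remove [iovod] add [mvb,cjwk] -> 9 lines: csoo axwfa uiydj dis janr mvb cjwk hmptg ubzob
Hunk 6: at line 3 remove [dis,janr,mvb] add [fdb,gtihi] -> 8 lines: csoo axwfa uiydj fdb gtihi cjwk hmptg ubzob
Final line count: 8

Answer: 8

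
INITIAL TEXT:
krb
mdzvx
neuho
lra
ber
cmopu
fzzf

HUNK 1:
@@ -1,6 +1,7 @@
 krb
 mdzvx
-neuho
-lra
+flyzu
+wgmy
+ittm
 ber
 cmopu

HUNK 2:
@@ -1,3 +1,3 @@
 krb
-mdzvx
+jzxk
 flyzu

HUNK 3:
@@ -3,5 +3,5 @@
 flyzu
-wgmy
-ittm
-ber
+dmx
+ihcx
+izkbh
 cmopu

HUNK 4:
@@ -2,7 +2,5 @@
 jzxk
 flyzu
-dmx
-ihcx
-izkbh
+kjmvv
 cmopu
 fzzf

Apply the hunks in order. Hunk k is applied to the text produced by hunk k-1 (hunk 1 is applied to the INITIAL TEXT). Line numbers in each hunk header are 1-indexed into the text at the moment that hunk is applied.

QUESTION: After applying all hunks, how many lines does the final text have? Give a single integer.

Hunk 1: at line 1 remove [neuho,lra] add [flyzu,wgmy,ittm] -> 8 lines: krb mdzvx flyzu wgmy ittm ber cmopu fzzf
Hunk 2: at line 1 remove [mdzvx] add [jzxk] -> 8 lines: krb jzxk flyzu wgmy ittm ber cmopu fzzf
Hunk 3: at line 3 remove [wgmy,ittm,ber] add [dmx,ihcx,izkbh] -> 8 lines: krb jzxk flyzu dmx ihcx izkbh cmopu fzzf
Hunk 4: at line 2 remove [dmx,ihcx,izkbh] add [kjmvv] -> 6 lines: krb jzxk flyzu kjmvv cmopu fzzf
Final line count: 6

Answer: 6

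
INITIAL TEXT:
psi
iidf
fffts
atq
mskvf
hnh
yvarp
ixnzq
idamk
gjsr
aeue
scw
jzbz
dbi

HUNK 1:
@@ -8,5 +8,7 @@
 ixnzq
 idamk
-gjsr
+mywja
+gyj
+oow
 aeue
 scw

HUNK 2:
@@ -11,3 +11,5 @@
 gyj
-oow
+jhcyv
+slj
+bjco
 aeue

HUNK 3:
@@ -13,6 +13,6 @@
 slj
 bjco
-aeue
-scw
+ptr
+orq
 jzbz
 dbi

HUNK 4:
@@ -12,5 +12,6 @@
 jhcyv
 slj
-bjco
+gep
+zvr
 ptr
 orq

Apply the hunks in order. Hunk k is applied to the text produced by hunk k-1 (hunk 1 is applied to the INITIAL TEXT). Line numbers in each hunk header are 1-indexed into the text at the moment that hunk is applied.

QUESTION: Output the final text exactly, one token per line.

Hunk 1: at line 8 remove [gjsr] add [mywja,gyj,oow] -> 16 lines: psi iidf fffts atq mskvf hnh yvarp ixnzq idamk mywja gyj oow aeue scw jzbz dbi
Hunk 2: at line 11 remove [oow] add [jhcyv,slj,bjco] -> 18 lines: psi iidf fffts atq mskvf hnh yvarp ixnzq idamk mywja gyj jhcyv slj bjco aeue scw jzbz dbi
Hunk 3: at line 13 remove [aeue,scw] add [ptr,orq] -> 18 lines: psi iidf fffts atq mskvf hnh yvarp ixnzq idamk mywja gyj jhcyv slj bjco ptr orq jzbz dbi
Hunk 4: at line 12 remove [bjco] add [gep,zvr] -> 19 lines: psi iidf fffts atq mskvf hnh yvarp ixnzq idamk mywja gyj jhcyv slj gep zvr ptr orq jzbz dbi

Answer: psi
iidf
fffts
atq
mskvf
hnh
yvarp
ixnzq
idamk
mywja
gyj
jhcyv
slj
gep
zvr
ptr
orq
jzbz
dbi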